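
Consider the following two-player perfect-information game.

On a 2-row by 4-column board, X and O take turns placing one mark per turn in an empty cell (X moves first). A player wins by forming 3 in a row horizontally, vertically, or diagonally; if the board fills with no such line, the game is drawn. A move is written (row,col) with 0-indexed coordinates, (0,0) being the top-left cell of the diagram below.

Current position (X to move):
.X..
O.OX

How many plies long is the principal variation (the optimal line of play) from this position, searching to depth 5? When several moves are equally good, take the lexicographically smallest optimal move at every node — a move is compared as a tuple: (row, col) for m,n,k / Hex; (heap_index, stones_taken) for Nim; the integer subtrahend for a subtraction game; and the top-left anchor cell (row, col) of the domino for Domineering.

[.X../O.OX] X move#1: (0,0):-1/XX../O.OX, (0,2):-1/.XX./O.OX, (0,3):-1/.X.X/O.OX, (1,1):+0/.X../OXOX*
[.X../OXOX] O move#2: (0,0):+0/OX../OXOX*, (0,2):+0/.XO./OXOX, (0,3):+0/.X.O/OXOX
[OX../OXOX] X move#3: (0,2):+0/OXX./OXOX*, (0,3):+0/OX.X/OXOX
[OXX./OXOX] O move#4: (0,3):+0/OXXO/OXOX*
[OXXO/OXOX] end (terminal +0, X#5); searched .X../O.OX to 5

PV length from [.X../O.OX]: 4 plies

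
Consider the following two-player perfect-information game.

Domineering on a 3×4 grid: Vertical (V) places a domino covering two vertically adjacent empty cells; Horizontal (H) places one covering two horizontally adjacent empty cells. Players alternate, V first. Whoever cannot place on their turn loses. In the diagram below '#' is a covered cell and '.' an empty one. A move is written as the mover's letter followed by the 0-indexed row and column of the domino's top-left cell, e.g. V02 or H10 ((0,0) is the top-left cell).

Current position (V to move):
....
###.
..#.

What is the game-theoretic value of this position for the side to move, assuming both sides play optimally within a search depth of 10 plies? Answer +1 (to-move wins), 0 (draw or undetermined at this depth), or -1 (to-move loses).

p1 V@[..../###./..#.]: V03[...#/####/..#.]-1* V13[..../####/..##]-1
p2 H@[...#/####/..#.]: H00[##.#/####/..#.]+1* H01[.###/####/..#.]+1 H20[...#/####/###.]+1
p3 V@[##.#/####/..#.] terminal -1; root [..../###./..#.] d10

value(..../###./..#., V) = -1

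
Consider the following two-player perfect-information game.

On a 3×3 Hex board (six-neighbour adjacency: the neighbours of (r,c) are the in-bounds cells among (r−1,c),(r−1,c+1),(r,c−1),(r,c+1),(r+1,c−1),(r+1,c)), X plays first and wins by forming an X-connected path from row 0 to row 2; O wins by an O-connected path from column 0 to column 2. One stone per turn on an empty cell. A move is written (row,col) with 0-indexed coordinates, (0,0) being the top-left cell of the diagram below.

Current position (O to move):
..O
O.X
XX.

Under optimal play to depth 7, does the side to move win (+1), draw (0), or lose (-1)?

ply 1, O at ..O/O.X/XX. | (0,0)=+1→O.O/O.X/XX.*; (0,1)=+1→.OO/O.X/XX.; (1,1)=+1→..O/OOX/XX.; (2,2)=+1→..O/O.X/XXO
ply 2, X at O.O/O.X/XX. | (0,1)=-1→OXO/O.X/XX.*; (1,1)=-1→O.O/OXX/XX.; (2,2)=-1→O.O/O.X/XXX
ply 3, O at OXO/O.X/XX. | (1,1)=+1→OXO/OOX/XX.*; (2,2)=-1→OXO/O.X/XXO
ply 4: OXO/OOX/XX. is terminal -1 (X); from ..O/O.X/XX. depth 7

value(..O/O.X/XX., O) = +1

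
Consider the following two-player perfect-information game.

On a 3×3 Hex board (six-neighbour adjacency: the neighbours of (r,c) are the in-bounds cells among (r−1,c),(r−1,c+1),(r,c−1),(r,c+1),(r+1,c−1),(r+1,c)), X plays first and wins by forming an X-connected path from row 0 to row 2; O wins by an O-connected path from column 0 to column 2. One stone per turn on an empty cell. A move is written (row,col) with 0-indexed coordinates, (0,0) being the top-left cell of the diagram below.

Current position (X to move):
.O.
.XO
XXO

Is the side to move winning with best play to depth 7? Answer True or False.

[.O./.XO/XXO] X move#1: (0,0):+1/XO./.XO/XXO*, (0,2):+1/.OX/.XO/XXO, (1,0):+1/.O./XXO/XXO
[XO./.XO/XXO] O move#2: (0,2):-1/XOO/.XO/XXO*, (1,0):-1/XO./OXO/XXO
[XOO/.XO/XXO] X move#3: (1,0):+1/XOO/XXO/XXO*
[XOO/XXO/XXO] end (terminal -1, O#4); searched .O./.XO/XXO to 7

X winning at [.O./.XO/XXO]: True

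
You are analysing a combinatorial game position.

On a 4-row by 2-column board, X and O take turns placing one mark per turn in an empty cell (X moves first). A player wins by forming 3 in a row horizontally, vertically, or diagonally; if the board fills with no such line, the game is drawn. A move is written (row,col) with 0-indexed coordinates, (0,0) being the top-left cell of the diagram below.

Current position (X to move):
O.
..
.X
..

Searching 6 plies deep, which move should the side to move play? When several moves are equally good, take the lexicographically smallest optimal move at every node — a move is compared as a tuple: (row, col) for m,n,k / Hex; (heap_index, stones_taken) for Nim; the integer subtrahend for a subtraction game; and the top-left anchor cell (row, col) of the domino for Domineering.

p1 X@[O./../.X/..]: (0,1)[OX/../.X/..]+0 (1,0)[O./X./.X/..]+0 (1,1)[O./.X/.X/..]+1* (2,0)[O./../XX/..]+0 (3,0)[O./../.X/X.]+0 (3,1)[O./../.X/.X]+0
p2 O@[O./.X/.X/..]: (0,1)[OO/.X/.X/..]-1* (1,0)[O./OX/.X/..]-1 (2,0)[O./.X/OX/..]-1 (3,0)[O./.X/.X/O.]-1 (3,1)[O./.X/.X/.O]-1
p3 X@[OO/.X/.X/..]: (1,0)[OO/XX/.X/..]+0 (2,0)[OO/.X/XX/..]+0 (3,0)[OO/.X/.X/X.]+0 (3,1)[OO/.X/.X/.X]+1*
p4 O@[OO/.X/.X/.X] terminal -1; root [O./../.X/..] d6

X's best at [O./../.X/..]: (1,1)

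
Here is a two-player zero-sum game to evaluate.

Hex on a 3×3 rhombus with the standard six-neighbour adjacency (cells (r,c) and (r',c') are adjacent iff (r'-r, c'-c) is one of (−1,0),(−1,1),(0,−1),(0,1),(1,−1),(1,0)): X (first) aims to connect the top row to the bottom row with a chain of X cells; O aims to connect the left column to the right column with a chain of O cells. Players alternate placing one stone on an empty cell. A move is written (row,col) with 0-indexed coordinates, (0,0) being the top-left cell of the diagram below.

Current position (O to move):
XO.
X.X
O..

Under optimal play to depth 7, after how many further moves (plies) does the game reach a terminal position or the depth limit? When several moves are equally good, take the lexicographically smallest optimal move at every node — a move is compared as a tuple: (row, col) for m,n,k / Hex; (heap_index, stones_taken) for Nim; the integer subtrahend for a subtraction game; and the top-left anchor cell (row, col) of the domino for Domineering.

p1 O@[XO./X.X/O..]: (0,2)[XOO/X.X/O..]-1* (1,1)[XO./XOX/O..]-1 (2,1)[XO./X.X/OO.]-1 (2,2)[XO./X.X/O.O]-1
p2 X@[XOO/X.X/O..]: (1,1)[XOO/XXX/O..]+1* (2,1)[XOO/X.X/OX.]-1 (2,2)[XOO/X.X/O.X]-1
p3 O@[XOO/XXX/O..]: (2,1)[XOO/XXX/OO.]-1* (2,2)[XOO/XXX/O.O]-1
p4 X@[XOO/XXX/OO.]: (2,2)[XOO/XXX/OOX]+1*
p5 O@[XOO/XXX/OOX] terminal -1; root [XO./X.X/O..] d7

PV length from [XO./X.X/O..]: 4 plies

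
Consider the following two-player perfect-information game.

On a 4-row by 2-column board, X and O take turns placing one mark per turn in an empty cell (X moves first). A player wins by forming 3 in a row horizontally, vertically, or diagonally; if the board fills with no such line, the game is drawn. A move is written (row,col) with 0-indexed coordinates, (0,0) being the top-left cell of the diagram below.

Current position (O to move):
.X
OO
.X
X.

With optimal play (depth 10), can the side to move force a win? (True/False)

p1 O@[.X/OO/.X/X.]: (0,0)[OX/OO/.X/X.]+0* (2,0)[.X/OO/OX/X.]+0 (3,1)[.X/OO/.X/XO]+0
p2 X@[OX/OO/.X/X.]: (2,0)[OX/OO/XX/X.]+0* (3,1)[OX/OO/.X/XX]-1
p3 O@[OX/OO/XX/X.]: (3,1)[OX/OO/XX/XO]+0*
p4 X@[OX/OO/XX/XO] terminal +0; root [.X/OO/.X/X.] d10

O winning at [.X/OO/.X/X.]: False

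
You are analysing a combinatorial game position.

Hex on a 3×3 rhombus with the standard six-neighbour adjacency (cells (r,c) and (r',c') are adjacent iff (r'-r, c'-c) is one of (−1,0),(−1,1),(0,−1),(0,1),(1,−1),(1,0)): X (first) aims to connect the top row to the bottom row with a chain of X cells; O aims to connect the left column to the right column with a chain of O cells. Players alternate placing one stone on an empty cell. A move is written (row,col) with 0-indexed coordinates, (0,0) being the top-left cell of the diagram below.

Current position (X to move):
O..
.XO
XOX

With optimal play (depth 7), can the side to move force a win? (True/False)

[O../.XO/XOX] X move#1: (0,1):+1/OX./.XO/XOX*, (0,2):+1/O.X/.XO/XOX, (1,0):+1/O../XXO/XOX
[OX./.XO/XOX] end (terminal -1, O#2); searched O../.XO/XOX to 7

X winning at [O../.XO/XOX]: True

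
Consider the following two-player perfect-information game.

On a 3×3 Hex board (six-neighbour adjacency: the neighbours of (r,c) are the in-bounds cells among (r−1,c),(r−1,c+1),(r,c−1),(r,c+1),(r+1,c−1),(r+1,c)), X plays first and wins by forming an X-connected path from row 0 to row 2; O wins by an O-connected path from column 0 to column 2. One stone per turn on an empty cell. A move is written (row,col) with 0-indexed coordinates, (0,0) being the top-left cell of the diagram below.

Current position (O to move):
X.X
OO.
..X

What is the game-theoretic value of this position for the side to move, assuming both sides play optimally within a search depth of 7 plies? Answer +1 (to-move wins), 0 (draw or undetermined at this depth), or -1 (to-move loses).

value(X.X/OO./..X, O) = +1

p1 O@[X.X/OO./..X]: (0,1)[XOX/OO./..X]-1 (1,2)[X.X/OOO/..X]+1* (2,0)[X.X/OO./O.X]-1 (2,1)[X.X/OO./.OX]-1
p2 X@[X.X/OOO/..X] terminal -1; root [X.X/OO./..X] d7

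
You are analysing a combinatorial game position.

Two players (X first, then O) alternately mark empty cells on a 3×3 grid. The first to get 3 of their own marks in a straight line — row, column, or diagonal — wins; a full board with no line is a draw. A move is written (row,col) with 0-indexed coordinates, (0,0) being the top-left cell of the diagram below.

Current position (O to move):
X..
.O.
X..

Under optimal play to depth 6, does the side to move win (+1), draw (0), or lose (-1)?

ply 1, O at X../.O./X.. | (0,1)=-1→XO./.O./X..; (0,2)=-1→X.O/.O./X..; (1,0)=+0→X../OO./X..*; (1,2)=-1→X../.OO/X..; (2,1)=-1→X../.O./XO.; (2,2)=-1→X../.O./X.O
ply 2, X at X../OO./X.. | (0,1)=-1→XX./OO./X..; (0,2)=-1→X.X/OO./X..; (1,2)=+0→X../OOX/X..*; (2,1)=-1→X../OO./XX.; (2,2)=-1→X../OO./X.X
ply 3, O at X../OOX/X.. | (0,1)=+0→XO./OOX/X..*; (0,2)=+0→X.O/OOX/X..; (2,1)=+0→X../OOX/XO.; (2,2)=+0→X../OOX/X.O
ply 4, X at XO./OOX/X.. | (0,2)=-1→XOX/OOX/X..; (2,1)=+0→XO./OOX/XX.*; (2,2)=-1→XO./OOX/X.X
ply 5, O at XO./OOX/XX. | (0,2)=-1→XOO/OOX/XX.; (2,2)=+0→XO./OOX/XXO*
ply 6, X at XO./OOX/XXO | (0,2)=+0→XOX/OOX/XXO*
ply 7: XOX/OOX/XXO is terminal +0 (O); from X../.O./X.. depth 6

value(X../.O./X.., O) = 0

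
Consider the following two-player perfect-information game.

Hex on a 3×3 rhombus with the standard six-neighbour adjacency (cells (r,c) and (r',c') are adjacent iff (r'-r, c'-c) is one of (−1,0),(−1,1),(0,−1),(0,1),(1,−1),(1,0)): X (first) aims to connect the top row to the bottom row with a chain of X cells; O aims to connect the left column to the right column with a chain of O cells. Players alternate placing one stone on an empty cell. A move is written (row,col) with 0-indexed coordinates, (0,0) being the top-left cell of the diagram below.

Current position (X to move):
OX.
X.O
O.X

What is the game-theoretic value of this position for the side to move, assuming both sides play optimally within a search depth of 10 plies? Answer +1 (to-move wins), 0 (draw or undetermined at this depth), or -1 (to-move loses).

value(OX./X.O/O.X, X) = -1

p1 X@[OX./X.O/O.X]: (0,2)[OXX/X.O/O.X]-1* (1,1)[OX./XXO/O.X]-1 (2,1)[OX./X.O/OXX]-1
p2 O@[OXX/X.O/O.X]: (1,1)[OXX/XOO/O.X]+1* (2,1)[OXX/X.O/OOX]+1
p3 X@[OXX/XOO/O.X] terminal -1; root [OX./X.O/O.X] d10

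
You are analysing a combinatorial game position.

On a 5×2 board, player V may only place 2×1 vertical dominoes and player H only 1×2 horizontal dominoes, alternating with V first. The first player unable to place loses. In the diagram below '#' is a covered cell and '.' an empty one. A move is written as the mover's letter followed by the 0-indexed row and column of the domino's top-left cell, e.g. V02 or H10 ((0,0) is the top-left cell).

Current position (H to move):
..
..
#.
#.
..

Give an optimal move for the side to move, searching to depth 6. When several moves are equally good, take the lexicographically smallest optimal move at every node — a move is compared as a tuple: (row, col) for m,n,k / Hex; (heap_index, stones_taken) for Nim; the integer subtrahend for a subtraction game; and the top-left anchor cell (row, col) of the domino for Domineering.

[../../#./#./..] H move#1: H00:+1/##/../#./#./..*, H10:+1/../##/#./#./.., H40:-1/../../#./#./##
[##/../#./#./..] V move#2: V11:-1/##/.#/##/#./..*, V21:-1/##/../##/##/.., V31:-1/##/../#./##/.#
[##/.#/##/#./..] H move#3: H40:+1/##/.#/##/#./##*
[##/.#/##/#./##] end (terminal -1, V#4); searched ../../#./#./.. to 6

H's best at [../../#./#./..]: H00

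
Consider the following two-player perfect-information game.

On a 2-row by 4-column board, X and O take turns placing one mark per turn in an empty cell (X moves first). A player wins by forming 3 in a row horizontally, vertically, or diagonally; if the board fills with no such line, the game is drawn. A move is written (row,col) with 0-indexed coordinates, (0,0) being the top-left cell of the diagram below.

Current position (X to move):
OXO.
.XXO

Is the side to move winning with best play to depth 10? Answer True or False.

ply 1, X at OXO./.XXO | (0,3)=+0→OXOX/.XXO; (1,0)=+1→OXO./XXXO*
ply 2: OXO./XXXO is terminal -1 (O); from OXO./.XXO depth 10

X winning at [OXO./.XXO]: True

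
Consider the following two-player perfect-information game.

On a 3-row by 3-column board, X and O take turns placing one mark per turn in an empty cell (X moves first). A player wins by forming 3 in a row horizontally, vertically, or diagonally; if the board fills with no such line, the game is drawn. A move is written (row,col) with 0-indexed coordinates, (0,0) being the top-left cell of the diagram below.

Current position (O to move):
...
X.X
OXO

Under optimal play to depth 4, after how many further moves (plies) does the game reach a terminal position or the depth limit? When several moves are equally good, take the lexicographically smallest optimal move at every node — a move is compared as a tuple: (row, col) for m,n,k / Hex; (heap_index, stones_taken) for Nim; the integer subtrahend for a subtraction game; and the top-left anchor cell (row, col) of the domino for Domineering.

p1 O@[.../X.X/OXO]: (0,0)[O../X.X/OXO]-1 (0,1)[.O./X.X/OXO]-1 (0,2)[..O/X.X/OXO]-1 (1,1)[.../XOX/OXO]+1*
p2 X@[.../XOX/OXO]: (0,0)[X../XOX/OXO]-1* (0,1)[.X./XOX/OXO]-1 (0,2)[..X/XOX/OXO]-1
p3 O@[X../XOX/OXO]: (0,1)[XO./XOX/OXO]+0 (0,2)[X.O/XOX/OXO]+1*
p4 X@[X.O/XOX/OXO] terminal -1; root [.../X.X/OXO] d4

PV length from [.../X.X/OXO]: 3 plies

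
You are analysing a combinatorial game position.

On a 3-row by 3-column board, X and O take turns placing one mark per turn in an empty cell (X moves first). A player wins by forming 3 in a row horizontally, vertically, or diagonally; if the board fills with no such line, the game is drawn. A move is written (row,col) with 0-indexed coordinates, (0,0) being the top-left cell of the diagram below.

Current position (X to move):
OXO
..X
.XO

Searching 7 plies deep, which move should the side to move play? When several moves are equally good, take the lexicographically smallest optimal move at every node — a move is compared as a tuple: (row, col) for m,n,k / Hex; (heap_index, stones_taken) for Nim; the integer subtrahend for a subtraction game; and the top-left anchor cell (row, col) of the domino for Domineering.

X's best at [OXO/..X/.XO]: (1,1)

[OXO/..X/.XO] X move#1: (1,0):-1/OXO/X.X/.XO, (1,1):+1/OXO/.XX/.XO*, (2,0):-1/OXO/..X/XXO
[OXO/.XX/.XO] end (terminal -1, O#2); searched OXO/..X/.XO to 7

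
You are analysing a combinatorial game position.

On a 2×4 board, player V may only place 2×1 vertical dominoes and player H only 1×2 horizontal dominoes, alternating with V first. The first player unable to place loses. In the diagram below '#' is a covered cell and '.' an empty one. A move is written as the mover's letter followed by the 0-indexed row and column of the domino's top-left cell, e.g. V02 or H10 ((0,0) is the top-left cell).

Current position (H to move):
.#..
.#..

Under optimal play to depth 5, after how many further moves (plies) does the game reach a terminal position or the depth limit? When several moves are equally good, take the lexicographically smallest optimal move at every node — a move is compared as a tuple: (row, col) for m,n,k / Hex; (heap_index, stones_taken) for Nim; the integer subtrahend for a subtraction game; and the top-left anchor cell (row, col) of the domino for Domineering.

PV length from [.#../.#..]: 3 plies

[.#../.#..] H move#1: H02:+1/.###/.#..*, H12:+1/.#../.###
[.###/.#..] V move#2: V00:-1/####/##..*
[####/##..] H move#3: H12:+1/####/####*
[####/####] end (terminal -1, V#4); searched .#../.#.. to 5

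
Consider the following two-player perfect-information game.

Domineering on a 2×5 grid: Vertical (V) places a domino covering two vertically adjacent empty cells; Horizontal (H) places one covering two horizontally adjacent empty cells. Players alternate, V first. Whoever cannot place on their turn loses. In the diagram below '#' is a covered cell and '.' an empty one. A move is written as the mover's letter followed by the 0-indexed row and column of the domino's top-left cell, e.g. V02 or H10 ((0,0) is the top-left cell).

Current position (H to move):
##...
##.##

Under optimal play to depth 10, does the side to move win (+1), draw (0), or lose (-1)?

value(##.../##.##, H) = +1

p1 H@[##.../##.##]: H02[####./##.##]+1* H03[##.##/##.##]-1
p2 V@[####./##.##] terminal -1; root [##.../##.##] d10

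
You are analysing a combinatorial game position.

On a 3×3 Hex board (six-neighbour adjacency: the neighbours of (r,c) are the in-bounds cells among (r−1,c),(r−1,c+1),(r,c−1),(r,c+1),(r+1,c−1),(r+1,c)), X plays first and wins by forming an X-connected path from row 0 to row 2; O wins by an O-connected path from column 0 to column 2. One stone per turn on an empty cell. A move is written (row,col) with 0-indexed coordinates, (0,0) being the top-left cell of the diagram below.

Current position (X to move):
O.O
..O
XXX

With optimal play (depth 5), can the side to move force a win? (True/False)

p1 X@[O.O/..O/XXX]: (0,1)[OXO/..O/XXX]+1* (1,0)[O.O/X.O/XXX]-1 (1,1)[O.O/.XO/XXX]-1
p2 O@[OXO/..O/XXX]: (1,0)[OXO/O.O/XXX]-1* (1,1)[OXO/.OO/XXX]-1
p3 X@[OXO/O.O/XXX]: (1,1)[OXO/OXO/XXX]+1*
p4 O@[OXO/OXO/XXX] terminal -1; root [O.O/..O/XXX] d5

X winning at [O.O/..O/XXX]: True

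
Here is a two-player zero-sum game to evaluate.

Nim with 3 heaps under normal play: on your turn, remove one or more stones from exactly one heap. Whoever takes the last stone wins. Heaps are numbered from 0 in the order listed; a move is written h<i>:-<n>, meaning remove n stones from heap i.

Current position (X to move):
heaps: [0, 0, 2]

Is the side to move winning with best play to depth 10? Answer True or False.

ply 1, X at (0,0,2) | h2:-1=-1→(0,0,1); h2:-2=+1→(0,0,0)*
ply 2: (0,0,0) is terminal -1 (O); from (0,0,2) depth 10

X winning at [(0,0,2)]: True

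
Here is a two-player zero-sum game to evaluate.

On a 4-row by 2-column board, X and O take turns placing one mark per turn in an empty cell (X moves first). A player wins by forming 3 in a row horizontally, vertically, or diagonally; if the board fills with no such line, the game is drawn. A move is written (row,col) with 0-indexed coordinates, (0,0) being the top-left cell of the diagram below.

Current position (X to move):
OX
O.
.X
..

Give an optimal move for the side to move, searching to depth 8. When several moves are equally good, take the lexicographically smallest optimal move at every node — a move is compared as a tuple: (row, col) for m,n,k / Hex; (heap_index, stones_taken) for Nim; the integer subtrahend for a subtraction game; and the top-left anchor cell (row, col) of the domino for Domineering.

[OX/O./.X/..] X move#1: (1,1):+1/OX/OX/.X/..*, (2,0):+0/OX/O./XX/.., (3,0):-1/OX/O./.X/X., (3,1):-1/OX/O./.X/.X
[OX/OX/.X/..] end (terminal -1, O#2); searched OX/O./.X/.. to 8

X's best at [OX/O./.X/..]: (1,1)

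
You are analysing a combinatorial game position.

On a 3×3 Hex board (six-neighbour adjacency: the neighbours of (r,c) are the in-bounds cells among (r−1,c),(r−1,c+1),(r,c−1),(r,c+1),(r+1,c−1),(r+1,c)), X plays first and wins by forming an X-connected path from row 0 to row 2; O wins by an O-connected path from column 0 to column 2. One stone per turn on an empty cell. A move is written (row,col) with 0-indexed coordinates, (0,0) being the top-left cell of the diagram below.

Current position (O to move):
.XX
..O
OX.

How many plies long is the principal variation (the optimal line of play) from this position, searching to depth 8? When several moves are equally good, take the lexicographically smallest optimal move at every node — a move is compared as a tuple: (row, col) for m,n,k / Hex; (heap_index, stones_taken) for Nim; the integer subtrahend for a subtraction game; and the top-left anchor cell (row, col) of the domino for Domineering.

PV length from [.XX/..O/OX.]: 1 ply

[.XX/..O/OX.] O move#1: (0,0):-1/OXX/..O/OX., (1,0):-1/.XX/O.O/OX., (1,1):+1/.XX/.OO/OX.*, (2,2):-1/.XX/..O/OXO
[.XX/.OO/OX.] end (terminal -1, X#2); searched .XX/..O/OX. to 8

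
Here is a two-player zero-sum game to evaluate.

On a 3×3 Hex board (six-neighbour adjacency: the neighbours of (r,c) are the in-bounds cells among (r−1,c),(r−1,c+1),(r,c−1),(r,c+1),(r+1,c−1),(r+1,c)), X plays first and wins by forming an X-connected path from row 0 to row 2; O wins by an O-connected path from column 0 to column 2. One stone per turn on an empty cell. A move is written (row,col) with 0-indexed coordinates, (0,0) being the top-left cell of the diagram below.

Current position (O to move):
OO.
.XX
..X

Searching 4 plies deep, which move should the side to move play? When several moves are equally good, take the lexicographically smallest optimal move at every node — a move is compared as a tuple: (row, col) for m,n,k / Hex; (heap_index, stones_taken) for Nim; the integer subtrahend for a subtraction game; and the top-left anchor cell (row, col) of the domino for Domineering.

O's best at [OO./.XX/..X]: (0,2)

[OO./.XX/..X] O move#1: (0,2):+1/OOO/.XX/..X*, (1,0):-1/OO./OXX/..X, (2,0):-1/OO./.XX/O.X, (2,1):-1/OO./.XX/.OX
[OOO/.XX/..X] end (terminal -1, X#2); searched OO./.XX/..X to 4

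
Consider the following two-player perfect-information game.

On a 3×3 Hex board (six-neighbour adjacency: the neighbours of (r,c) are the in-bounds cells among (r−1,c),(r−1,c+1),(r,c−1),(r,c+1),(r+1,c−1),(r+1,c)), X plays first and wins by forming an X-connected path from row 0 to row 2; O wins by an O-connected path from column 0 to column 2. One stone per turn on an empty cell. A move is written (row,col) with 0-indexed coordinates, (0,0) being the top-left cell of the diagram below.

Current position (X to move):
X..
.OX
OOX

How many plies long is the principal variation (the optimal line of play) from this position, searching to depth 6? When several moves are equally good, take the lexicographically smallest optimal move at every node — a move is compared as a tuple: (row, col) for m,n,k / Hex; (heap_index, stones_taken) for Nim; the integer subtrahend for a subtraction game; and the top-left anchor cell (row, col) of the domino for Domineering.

PV length from [X../.OX/OOX]: 1 ply

ply 1, X at X../.OX/OOX | (0,1)=-1→XX./.OX/OOX; (0,2)=+1→X.X/.OX/OOX*; (1,0)=-1→X../XOX/OOX
ply 2: X.X/.OX/OOX is terminal -1 (O); from X../.OX/OOX depth 6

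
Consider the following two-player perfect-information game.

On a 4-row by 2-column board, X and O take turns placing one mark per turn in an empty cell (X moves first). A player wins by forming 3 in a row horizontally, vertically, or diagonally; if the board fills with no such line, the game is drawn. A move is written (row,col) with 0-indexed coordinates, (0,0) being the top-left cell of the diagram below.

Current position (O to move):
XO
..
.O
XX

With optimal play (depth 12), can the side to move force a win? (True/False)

O winning at [XO/../.O/XX]: True

[XO/../.O/XX] O move#1: (1,0):+0/XO/O./.O/XX, (1,1):+1/XO/.O/.O/XX*, (2,0):+0/XO/../OO/XX
[XO/.O/.O/XX] end (terminal -1, X#2); searched XO/../.O/XX to 12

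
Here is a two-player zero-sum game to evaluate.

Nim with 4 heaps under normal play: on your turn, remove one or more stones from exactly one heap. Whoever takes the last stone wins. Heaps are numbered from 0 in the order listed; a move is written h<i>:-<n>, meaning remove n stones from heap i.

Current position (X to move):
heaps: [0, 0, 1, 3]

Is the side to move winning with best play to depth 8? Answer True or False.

p1 X@[(0,0,1,3)]: h2:-1[(0,0,0,3)]-1 h3:-1[(0,0,1,2)]-1 h3:-2[(0,0,1,1)]+1* h3:-3[(0,0,1,0)]-1
p2 O@[(0,0,1,1)]: h2:-1[(0,0,0,1)]-1* h3:-1[(0,0,1,0)]-1
p3 X@[(0,0,0,1)]: h3:-1[(0,0,0,0)]+1*
p4 O@[(0,0,0,0)] terminal -1; root [(0,0,1,3)] d8

X winning at [(0,0,1,3)]: True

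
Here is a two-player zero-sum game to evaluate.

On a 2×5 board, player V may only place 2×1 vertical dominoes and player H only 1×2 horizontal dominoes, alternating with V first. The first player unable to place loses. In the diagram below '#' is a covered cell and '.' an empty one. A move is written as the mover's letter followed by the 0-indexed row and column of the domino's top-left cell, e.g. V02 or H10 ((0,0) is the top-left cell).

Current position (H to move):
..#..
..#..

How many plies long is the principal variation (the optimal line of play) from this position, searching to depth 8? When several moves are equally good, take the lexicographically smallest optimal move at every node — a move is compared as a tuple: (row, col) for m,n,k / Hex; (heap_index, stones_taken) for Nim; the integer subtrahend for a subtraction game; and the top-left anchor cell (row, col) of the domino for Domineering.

ply 1, H at ..#../..#.. | H00=-1→###../..#..*; H03=-1→..###/..#..; H10=-1→..#../###..; H13=-1→..#../..###
ply 2, V at ###../..#.. | V03=+1→####./..##.*; V04=+1→###.#/..#.#
ply 3, H at ####./..##. | H10=-1→####./####.*
ply 4, V at ####./####. | V04=+1→#####/#####*
ply 5: #####/##### is terminal -1 (H); from ..#../..#.. depth 8

PV length from [..#../..#..]: 4 plies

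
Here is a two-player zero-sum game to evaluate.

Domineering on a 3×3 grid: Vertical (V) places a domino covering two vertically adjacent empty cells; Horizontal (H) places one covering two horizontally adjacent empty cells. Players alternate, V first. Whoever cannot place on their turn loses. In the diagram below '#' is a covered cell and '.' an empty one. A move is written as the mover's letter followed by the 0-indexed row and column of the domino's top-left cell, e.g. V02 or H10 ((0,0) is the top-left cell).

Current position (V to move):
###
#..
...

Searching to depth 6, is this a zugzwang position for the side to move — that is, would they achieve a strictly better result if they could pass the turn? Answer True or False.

p1 V@[###/#../...]: V11[###/##./.#.]+1* V12[###/#.#/..#]-1
p2 H@[###/##./.#.] terminal -1; root [###/#../...] d6
suppose V passes — search the same position with H to move:
pass> p1 H@[###/#../...]: H11[###/###/...]+1* H20[###/#../##.]-1 H21[###/#../.##]+1
pass> p2 V@[###/###/...] terminal -1; root [###/#../...] d6
for V: play +1, pass -1

zugzwang(###/#../..., V) = False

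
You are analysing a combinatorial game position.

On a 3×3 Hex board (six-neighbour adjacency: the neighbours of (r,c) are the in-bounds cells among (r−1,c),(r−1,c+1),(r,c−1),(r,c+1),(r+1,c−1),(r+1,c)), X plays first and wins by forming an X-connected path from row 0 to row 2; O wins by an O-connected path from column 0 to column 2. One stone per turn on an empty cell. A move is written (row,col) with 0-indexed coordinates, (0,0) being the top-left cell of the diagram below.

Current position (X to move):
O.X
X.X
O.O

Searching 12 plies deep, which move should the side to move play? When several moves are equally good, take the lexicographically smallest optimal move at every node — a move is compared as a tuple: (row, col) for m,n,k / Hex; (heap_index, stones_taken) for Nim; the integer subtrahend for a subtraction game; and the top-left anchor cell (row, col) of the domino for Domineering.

X's best at [O.X/X.X/O.O]: (2,1)

ply 1, X at O.X/X.X/O.O | (0,1)=-1→OXX/X.X/O.O; (1,1)=-1→O.X/XXX/O.O; (2,1)=+1→O.X/X.X/OXO*
ply 2: O.X/X.X/OXO is terminal -1 (O); from O.X/X.X/O.O depth 12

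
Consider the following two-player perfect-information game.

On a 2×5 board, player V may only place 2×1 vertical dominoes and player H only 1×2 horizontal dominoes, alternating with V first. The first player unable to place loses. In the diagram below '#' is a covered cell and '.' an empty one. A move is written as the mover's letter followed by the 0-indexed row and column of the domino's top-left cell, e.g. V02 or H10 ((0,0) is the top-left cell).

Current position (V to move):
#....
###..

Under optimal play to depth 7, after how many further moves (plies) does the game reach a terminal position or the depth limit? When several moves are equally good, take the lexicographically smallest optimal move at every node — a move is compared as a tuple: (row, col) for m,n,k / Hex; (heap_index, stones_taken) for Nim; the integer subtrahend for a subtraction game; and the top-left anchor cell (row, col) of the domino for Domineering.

PV length from [#..../###..]: 3 plies

[#..../###..] V move#1: V03:+1/#..#./####.*, V04:-1/#...#/###.#
[#..#./####.] H move#2: H01:-1/####./####.*
[####./####.] V move#3: V04:+1/#####/#####*
[#####/#####] end (terminal -1, H#4); searched #..../###.. to 7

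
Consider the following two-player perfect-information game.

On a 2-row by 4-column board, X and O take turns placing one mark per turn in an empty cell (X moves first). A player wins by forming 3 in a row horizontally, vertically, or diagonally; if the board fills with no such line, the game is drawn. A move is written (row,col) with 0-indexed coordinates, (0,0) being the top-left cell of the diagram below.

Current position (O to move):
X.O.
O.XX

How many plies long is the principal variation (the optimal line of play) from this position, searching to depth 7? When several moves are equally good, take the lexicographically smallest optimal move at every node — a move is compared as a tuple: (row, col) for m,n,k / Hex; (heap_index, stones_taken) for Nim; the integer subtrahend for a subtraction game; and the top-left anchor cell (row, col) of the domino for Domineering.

PV length from [X.O./O.XX]: 3 plies

p1 O@[X.O./O.XX]: (0,1)[XOO./O.XX]-1 (0,3)[X.OO/O.XX]-1 (1,1)[X.O./OOXX]+0*
p2 X@[X.O./OOXX]: (0,1)[XXO./OOXX]+0* (0,3)[X.OX/OOXX]+0
p3 O@[XXO./OOXX]: (0,3)[XXOO/OOXX]+0*
p4 X@[XXOO/OOXX] terminal +0; root [X.O./O.XX] d7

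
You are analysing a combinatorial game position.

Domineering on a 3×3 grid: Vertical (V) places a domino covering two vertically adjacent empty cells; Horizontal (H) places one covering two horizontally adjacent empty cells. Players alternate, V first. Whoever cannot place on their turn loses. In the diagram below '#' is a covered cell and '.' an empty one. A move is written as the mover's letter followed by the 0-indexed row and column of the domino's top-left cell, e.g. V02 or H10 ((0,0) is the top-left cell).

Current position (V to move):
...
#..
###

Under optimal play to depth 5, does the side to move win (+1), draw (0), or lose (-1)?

[.../#../###] V move#1: V01:+1/.#./##./###*, V02:-1/..#/#.#/###
[.#./##./###] end (terminal -1, H#2); searched .../#../### to 5

value(.../#../###, V) = +1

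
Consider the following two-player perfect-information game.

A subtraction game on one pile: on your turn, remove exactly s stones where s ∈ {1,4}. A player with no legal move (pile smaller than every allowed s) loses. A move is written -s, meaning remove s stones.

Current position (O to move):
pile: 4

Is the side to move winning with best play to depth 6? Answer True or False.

ply 1, O at 4 | -1=-1→3; -4=+1→0*
ply 2: 0 is terminal -1 (X); from 4 depth 6

O winning at [4]: True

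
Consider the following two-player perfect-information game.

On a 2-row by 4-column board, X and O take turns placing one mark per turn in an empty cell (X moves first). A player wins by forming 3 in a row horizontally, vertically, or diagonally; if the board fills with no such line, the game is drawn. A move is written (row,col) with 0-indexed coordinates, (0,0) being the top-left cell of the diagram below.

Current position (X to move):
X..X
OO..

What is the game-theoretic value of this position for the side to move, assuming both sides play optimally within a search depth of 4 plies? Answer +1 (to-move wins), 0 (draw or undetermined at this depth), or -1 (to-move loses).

value(X..X/OO.., X) = 0

ply 1, X at X..X/OO.. | (0,1)=-1→XX.X/OO..; (0,2)=-1→X.XX/OO..; (1,2)=+0→X..X/OOX.*; (1,3)=-1→X..X/OO.X
ply 2, O at X..X/OOX. | (0,1)=+0→XO.X/OOX.*; (0,2)=+0→X.OX/OOX.; (1,3)=+0→X..X/OOXO
ply 3, X at XO.X/OOX. | (0,2)=+0→XOXX/OOX.*; (1,3)=+0→XO.X/OOXX
ply 4, O at XOXX/OOX. | (1,3)=+0→XOXX/OOXO*
ply 5: XOXX/OOXO is terminal +0 (X); from X..X/OO.. depth 4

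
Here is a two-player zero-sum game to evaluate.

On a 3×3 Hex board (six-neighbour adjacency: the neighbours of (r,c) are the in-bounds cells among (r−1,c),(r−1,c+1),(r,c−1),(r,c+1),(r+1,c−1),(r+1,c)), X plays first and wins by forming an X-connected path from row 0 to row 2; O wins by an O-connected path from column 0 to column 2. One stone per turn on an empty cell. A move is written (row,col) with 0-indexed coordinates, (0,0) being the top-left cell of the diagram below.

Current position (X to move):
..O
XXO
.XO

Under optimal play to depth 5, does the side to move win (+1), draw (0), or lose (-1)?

p1 X@[..O/XXO/.XO]: (0,0)[X.O/XXO/.XO]+1* (0,1)[.XO/XXO/.XO]+1 (2,0)[..O/XXO/XXO]+1
p2 O@[X.O/XXO/.XO] terminal -1; root [..O/XXO/.XO] d5

value(..O/XXO/.XO, X) = +1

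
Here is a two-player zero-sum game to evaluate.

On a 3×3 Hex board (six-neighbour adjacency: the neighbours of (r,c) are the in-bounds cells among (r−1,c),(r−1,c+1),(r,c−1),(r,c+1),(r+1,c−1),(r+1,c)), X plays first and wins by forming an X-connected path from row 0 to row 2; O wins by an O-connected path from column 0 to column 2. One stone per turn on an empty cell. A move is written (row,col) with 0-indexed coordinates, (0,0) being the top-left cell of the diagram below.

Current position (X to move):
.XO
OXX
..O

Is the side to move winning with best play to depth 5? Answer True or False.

X winning at [.XO/OXX/..O]: True

[.XO/OXX/..O] X move#1: (0,0):+1/XXO/OXX/..O*, (2,0):+1/.XO/OXX/X.O, (2,1):+1/.XO/OXX/.XO
[XXO/OXX/..O] O move#2: (2,0):-1/XXO/OXX/O.O*, (2,1):-1/XXO/OXX/.OO
[XXO/OXX/O.O] X move#3: (2,1):+1/XXO/OXX/OXO*
[XXO/OXX/OXO] end (terminal -1, O#4); searched .XO/OXX/..O to 5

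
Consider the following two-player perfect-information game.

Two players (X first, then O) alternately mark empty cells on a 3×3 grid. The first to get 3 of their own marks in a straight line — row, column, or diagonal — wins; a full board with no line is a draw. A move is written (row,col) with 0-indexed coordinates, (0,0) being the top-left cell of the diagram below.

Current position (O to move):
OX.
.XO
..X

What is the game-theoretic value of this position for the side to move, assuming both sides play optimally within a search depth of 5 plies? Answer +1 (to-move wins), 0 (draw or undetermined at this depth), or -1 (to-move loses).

ply 1, O at OX./.XO/..X | (0,2)=-1→OXO/.XO/..X; (1,0)=-1→OX./OXO/..X; (2,0)=-1→OX./.XO/O.X; (2,1)=+0→OX./.XO/.OX*
ply 2, X at OX./.XO/.OX | (0,2)=+0→OXX/.XO/.OX*; (1,0)=+0→OX./XXO/.OX; (2,0)=+0→OX./.XO/XOX
ply 3, O at OXX/.XO/.OX | (1,0)=-1→OXX/OXO/.OX; (2,0)=+0→OXX/.XO/OOX*
ply 4, X at OXX/.XO/OOX | (1,0)=+0→OXX/XXO/OOX*
ply 5: OXX/XXO/OOX is terminal +0 (O); from OX./.XO/..X depth 5

value(OX./.XO/..X, O) = 0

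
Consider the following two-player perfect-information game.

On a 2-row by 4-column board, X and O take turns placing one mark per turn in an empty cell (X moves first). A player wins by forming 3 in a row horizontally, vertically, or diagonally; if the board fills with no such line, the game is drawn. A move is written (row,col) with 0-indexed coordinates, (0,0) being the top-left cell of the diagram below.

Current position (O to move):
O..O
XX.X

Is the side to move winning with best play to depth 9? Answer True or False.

[O..O/XX.X] O move#1: (0,1):-1/OO.O/XX.X, (0,2):-1/O.OO/XX.X, (1,2):+0/O..O/XXOX*
[O..O/XXOX] X move#2: (0,1):+0/OX.O/XXOX*, (0,2):+0/O.XO/XXOX
[OX.O/XXOX] O move#3: (0,2):+0/OXOO/XXOX*
[OXOO/XXOX] end (terminal +0, X#4); searched O..O/XX.X to 9

O winning at [O..O/XX.X]: False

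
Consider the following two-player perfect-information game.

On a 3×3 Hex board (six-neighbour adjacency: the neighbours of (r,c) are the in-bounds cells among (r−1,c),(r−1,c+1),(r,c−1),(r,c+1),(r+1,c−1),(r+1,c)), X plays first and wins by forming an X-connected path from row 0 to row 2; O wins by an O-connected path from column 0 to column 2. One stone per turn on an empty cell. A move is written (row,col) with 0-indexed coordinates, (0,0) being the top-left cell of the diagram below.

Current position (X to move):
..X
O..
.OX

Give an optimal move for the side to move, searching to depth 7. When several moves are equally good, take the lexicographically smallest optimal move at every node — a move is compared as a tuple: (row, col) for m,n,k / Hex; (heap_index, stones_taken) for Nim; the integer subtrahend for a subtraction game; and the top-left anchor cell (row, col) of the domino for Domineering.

ply 1, X at ..X/O../.OX | (0,0)=-1→X.X/O../.OX; (0,1)=-1→.XX/O../.OX; (1,1)=+1→..X/OX./.OX*; (1,2)=+1→..X/O.X/.OX; (2,0)=+1→..X/O../XOX
ply 2, O at ..X/OX./.OX | (0,0)=-1→O.X/OX./.OX*; (0,1)=-1→.OX/OX./.OX; (1,2)=-1→..X/OXO/.OX; (2,0)=-1→..X/OX./OOX
ply 3, X at O.X/OX./.OX | (0,1)=+1→OXX/OX./.OX*; (1,2)=+1→O.X/OXX/.OX; (2,0)=+1→O.X/OX./XOX
ply 4, O at OXX/OX./.OX | (1,2)=-1→OXX/OXO/.OX*; (2,0)=-1→OXX/OX./OOX
ply 5, X at OXX/OXO/.OX | (2,0)=+1→OXX/OXO/XOX*
ply 6: OXX/OXO/XOX is terminal -1 (O); from ..X/O../.OX depth 7

X's best at [..X/O../.OX]: (1,1)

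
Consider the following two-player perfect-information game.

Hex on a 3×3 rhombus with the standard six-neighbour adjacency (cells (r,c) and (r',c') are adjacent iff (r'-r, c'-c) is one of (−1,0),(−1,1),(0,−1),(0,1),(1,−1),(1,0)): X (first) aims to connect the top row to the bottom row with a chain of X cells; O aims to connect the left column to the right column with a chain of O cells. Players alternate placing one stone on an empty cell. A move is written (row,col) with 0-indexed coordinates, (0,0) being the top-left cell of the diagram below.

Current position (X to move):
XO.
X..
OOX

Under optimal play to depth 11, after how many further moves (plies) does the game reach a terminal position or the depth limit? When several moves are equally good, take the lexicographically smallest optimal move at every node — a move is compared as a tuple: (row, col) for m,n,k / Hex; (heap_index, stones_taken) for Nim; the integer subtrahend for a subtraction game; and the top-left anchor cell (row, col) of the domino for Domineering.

PV length from [XO./X../OOX]: 3 plies

p1 X@[XO./X../OOX]: (0,2)[XOX/X../OOX]-1 (1,1)[XO./XX./OOX]-1 (1,2)[XO./X.X/OOX]+1*
p2 O@[XO./X.X/OOX]: (0,2)[XOO/X.X/OOX]-1* (1,1)[XO./XOX/OOX]-1
p3 X@[XOO/X.X/OOX]: (1,1)[XOO/XXX/OOX]+1*
p4 O@[XOO/XXX/OOX] terminal -1; root [XO./X../OOX] d11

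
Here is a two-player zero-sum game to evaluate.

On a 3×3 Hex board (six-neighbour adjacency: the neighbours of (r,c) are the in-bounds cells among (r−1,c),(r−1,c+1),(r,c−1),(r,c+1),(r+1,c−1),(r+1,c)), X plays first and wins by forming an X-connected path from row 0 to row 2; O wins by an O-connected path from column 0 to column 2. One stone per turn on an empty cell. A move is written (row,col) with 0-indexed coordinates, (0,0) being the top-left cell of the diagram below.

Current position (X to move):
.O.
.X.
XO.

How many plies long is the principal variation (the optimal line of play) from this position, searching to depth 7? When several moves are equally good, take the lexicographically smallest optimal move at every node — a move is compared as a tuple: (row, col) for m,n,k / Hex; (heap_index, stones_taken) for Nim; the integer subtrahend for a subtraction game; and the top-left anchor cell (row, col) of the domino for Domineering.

PV length from [.O./.X./XO.]: 3 plies

[.O./.X./XO.] X move#1: (0,0):+1/XO./.X./XO.*, (0,2):+1/.OX/.X./XO., (1,0):+1/.O./XX./XO., (1,2):-1/.O./.XX/XO., (2,2):-1/.O./.X./XOX
[XO./.X./XO.] O move#2: (0,2):-1/XOO/.X./XO.*, (1,0):-1/XO./OX./XO., (1,2):-1/XO./.XO/XO., (2,2):-1/XO./.X./XOO
[XOO/.X./XO.] X move#3: (1,0):+1/XOO/XX./XO.*, (1,2):-1/XOO/.XX/XO., (2,2):-1/XOO/.X./XOX
[XOO/XX./XO.] end (terminal -1, O#4); searched .O./.X./XO. to 7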